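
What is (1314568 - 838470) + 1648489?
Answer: 2124587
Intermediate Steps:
(1314568 - 838470) + 1648489 = 476098 + 1648489 = 2124587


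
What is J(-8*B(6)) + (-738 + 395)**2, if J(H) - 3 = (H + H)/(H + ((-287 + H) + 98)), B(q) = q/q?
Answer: 24118676/205 ≈ 1.1765e+5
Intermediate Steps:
B(q) = 1
J(H) = 3 + 2*H/(-189 + 2*H) (J(H) = 3 + (H + H)/(H + ((-287 + H) + 98)) = 3 + (2*H)/(H + (-189 + H)) = 3 + (2*H)/(-189 + 2*H) = 3 + 2*H/(-189 + 2*H))
J(-8*B(6)) + (-738 + 395)**2 = (-567 + 8*(-8*1))/(-189 + 2*(-8*1)) + (-738 + 395)**2 = (-567 + 8*(-8))/(-189 + 2*(-8)) + (-343)**2 = (-567 - 64)/(-189 - 16) + 117649 = -631/(-205) + 117649 = -1/205*(-631) + 117649 = 631/205 + 117649 = 24118676/205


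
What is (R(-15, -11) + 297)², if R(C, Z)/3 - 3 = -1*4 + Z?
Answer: 68121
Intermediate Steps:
R(C, Z) = -3 + 3*Z (R(C, Z) = 9 + 3*(-1*4 + Z) = 9 + 3*(-4 + Z) = 9 + (-12 + 3*Z) = -3 + 3*Z)
(R(-15, -11) + 297)² = ((-3 + 3*(-11)) + 297)² = ((-3 - 33) + 297)² = (-36 + 297)² = 261² = 68121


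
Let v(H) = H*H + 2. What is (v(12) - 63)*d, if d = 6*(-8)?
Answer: -3984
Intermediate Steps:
d = -48
v(H) = 2 + H**2 (v(H) = H**2 + 2 = 2 + H**2)
(v(12) - 63)*d = ((2 + 12**2) - 63)*(-48) = ((2 + 144) - 63)*(-48) = (146 - 63)*(-48) = 83*(-48) = -3984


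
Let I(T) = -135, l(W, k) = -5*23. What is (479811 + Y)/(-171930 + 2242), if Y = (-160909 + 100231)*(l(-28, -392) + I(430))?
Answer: -15649311/169688 ≈ -92.224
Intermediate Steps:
l(W, k) = -115
Y = 15169500 (Y = (-160909 + 100231)*(-115 - 135) = -60678*(-250) = 15169500)
(479811 + Y)/(-171930 + 2242) = (479811 + 15169500)/(-171930 + 2242) = 15649311/(-169688) = 15649311*(-1/169688) = -15649311/169688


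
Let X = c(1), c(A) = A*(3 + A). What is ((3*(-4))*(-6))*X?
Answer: 288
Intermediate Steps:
X = 4 (X = 1*(3 + 1) = 1*4 = 4)
((3*(-4))*(-6))*X = ((3*(-4))*(-6))*4 = -12*(-6)*4 = 72*4 = 288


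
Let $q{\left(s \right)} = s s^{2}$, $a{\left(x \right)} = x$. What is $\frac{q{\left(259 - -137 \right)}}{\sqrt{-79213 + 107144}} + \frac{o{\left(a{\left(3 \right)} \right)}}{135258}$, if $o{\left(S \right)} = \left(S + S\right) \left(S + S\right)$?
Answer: $\frac{6}{22543} + \frac{62099136 \sqrt{27931}}{27931} \approx 3.7157 \cdot 10^{5}$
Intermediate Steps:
$o{\left(S \right)} = 4 S^{2}$ ($o{\left(S \right)} = 2 S 2 S = 4 S^{2}$)
$q{\left(s \right)} = s^{3}$
$\frac{q{\left(259 - -137 \right)}}{\sqrt{-79213 + 107144}} + \frac{o{\left(a{\left(3 \right)} \right)}}{135258} = \frac{\left(259 - -137\right)^{3}}{\sqrt{-79213 + 107144}} + \frac{4 \cdot 3^{2}}{135258} = \frac{\left(259 + 137\right)^{3}}{\sqrt{27931}} + 4 \cdot 9 \cdot \frac{1}{135258} = 396^{3} \frac{\sqrt{27931}}{27931} + 36 \cdot \frac{1}{135258} = 62099136 \frac{\sqrt{27931}}{27931} + \frac{6}{22543} = \frac{62099136 \sqrt{27931}}{27931} + \frac{6}{22543} = \frac{6}{22543} + \frac{62099136 \sqrt{27931}}{27931}$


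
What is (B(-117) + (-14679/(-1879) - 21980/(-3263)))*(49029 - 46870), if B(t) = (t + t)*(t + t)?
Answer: 725009311821631/6131177 ≈ 1.1825e+8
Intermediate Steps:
B(t) = 4*t² (B(t) = (2*t)*(2*t) = 4*t²)
(B(-117) + (-14679/(-1879) - 21980/(-3263)))*(49029 - 46870) = (4*(-117)² + (-14679/(-1879) - 21980/(-3263)))*(49029 - 46870) = (4*13689 + (-14679*(-1/1879) - 21980*(-1/3263)))*2159 = (54756 + (14679/1879 + 21980/3263))*2159 = (54756 + 89197997/6131177)*2159 = (335807925809/6131177)*2159 = 725009311821631/6131177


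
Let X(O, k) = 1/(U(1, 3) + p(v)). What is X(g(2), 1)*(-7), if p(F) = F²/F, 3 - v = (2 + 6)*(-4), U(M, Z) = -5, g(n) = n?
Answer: -7/30 ≈ -0.23333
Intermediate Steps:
v = 35 (v = 3 - (2 + 6)*(-4) = 3 - 8*(-4) = 3 - 1*(-32) = 3 + 32 = 35)
p(F) = F
X(O, k) = 1/30 (X(O, k) = 1/(-5 + 35) = 1/30)
X(g(2), 1)*(-7) = (1/30)*(-7) = -7/30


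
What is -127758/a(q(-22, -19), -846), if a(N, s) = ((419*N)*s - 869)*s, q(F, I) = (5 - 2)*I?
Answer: 21293/2848785009 ≈ 7.4744e-6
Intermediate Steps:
q(F, I) = 3*I
a(N, s) = s*(-869 + 419*N*s) (a(N, s) = (419*N*s - 869)*s = (-869 + 419*N*s)*s = s*(-869 + 419*N*s))
-127758/a(q(-22, -19), -846) = -127758*(-1/(846*(-869 + 419*(3*(-19))*(-846)))) = -127758*(-1/(846*(-869 + 419*(-57)*(-846)))) = -127758*(-1/(846*(-869 + 20205018))) = -127758/((-846*20204149)) = -127758/(-17092710054) = -127758*(-1/17092710054) = 21293/2848785009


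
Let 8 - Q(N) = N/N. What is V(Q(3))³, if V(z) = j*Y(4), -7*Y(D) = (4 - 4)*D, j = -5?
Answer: 0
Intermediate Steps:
Y(D) = 0 (Y(D) = -(4 - 4)*D/7 = -0*D = -⅐*0 = 0)
Q(N) = 7 (Q(N) = 8 - N/N = 8 - 1*1 = 8 - 1 = 7)
V(z) = 0 (V(z) = -5*0 = 0)
V(Q(3))³ = 0³ = 0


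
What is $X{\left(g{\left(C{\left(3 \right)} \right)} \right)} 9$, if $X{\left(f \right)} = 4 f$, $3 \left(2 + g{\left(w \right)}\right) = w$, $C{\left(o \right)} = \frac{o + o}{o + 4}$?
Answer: $- \frac{432}{7} \approx -61.714$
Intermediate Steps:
$C{\left(o \right)} = \frac{2 o}{4 + o}$
$g{\left(w \right)} = -2 + \frac{w}{3}$
$X{\left(g{\left(C{\left(3 \right)} \right)} \right)} 9 = 4 \left(-2 + \frac{2 \cdot 3 \frac{1}{4 + 3}}{3}\right) 9 = 4 \left(-2 + \frac{2 \cdot 3 \cdot \frac{1}{7}}{3}\right) 9 = 4 \left(-2 + \frac{1}{3} \cdot \frac{6}{7}\right) 9 = 4 \left(-2 + \frac{2}{7}\right) 9 = 4 \left(- \frac{12}{7}\right) 9 = \left(- \frac{48}{7}\right) 9 = - \frac{432}{7}$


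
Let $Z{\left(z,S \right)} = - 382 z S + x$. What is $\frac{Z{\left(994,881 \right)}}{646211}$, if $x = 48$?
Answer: $- \frac{334522700}{646211} \approx -517.67$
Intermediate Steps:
$Z{\left(z,S \right)} = 48 - 382 S z$ ($Z{\left(z,S \right)} = - 382 z S + 48 = - 382 S z + 48 = 48 - 382 S z$)
$\frac{Z{\left(994,881 \right)}}{646211} = \frac{48 - 336542 \cdot 994}{646211} = \left(48 - 334522748\right) \frac{1}{646211} = \left(-334522700\right) \frac{1}{646211} = - \frac{334522700}{646211}$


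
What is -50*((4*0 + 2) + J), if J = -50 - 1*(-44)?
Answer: 200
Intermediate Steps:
J = -6 (J = -50 + 44 = -6)
-50*((4*0 + 2) + J) = -50*((4*0 + 2) - 6) = -50*((0 + 2) - 6) = -50*(2 - 6) = -50*(-4) = 200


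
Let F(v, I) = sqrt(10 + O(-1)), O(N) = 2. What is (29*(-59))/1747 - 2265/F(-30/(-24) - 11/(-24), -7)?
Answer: -1711/1747 - 755*sqrt(3)/2 ≈ -654.83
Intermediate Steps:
F(v, I) = 2*sqrt(3) (F(v, I) = sqrt(10 + 2) = sqrt(12) = 2*sqrt(3))
(29*(-59))/1747 - 2265/F(-30/(-24) - 11/(-24), -7) = (29*(-59))/1747 - 2265*sqrt(3)/6 = -1711*1/1747 - 755*sqrt(3)/2 = -1711/1747 - 755*sqrt(3)/2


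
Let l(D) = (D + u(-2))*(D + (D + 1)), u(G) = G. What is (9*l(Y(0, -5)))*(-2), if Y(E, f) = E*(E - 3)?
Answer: 36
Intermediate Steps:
Y(E, f) = E*(-3 + E)
l(D) = (1 + 2*D)*(-2 + D) (l(D) = (D - 2)*(D + (D + 1)) = (-2 + D)*(D + (1 + D)) = (-2 + D)*(1 + 2*D) = (1 + 2*D)*(-2 + D))
(9*l(Y(0, -5)))*(-2) = (9*(-2 - 0*(-3 + 0) + 2*(0*(-3 + 0))**2))*(-2) = (9*(-2 - 0*(-3) + 2*(0*(-3))**2))*(-2) = (9*(-2 - 3*0 + 2*0**2))*(-2) = (9*(-2 + 0 + 2*0))*(-2) = (9*(-2 + 0 + 0))*(-2) = (9*(-2))*(-2) = -18*(-2) = 36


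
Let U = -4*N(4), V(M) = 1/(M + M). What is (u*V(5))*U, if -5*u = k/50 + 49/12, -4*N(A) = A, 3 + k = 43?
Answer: -293/750 ≈ -0.39067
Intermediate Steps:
k = 40 (k = -3 + 43 = 40)
N(A) = -A/4
V(M) = 1/(2*M)
u = -293/300 (u = -(40/50 + 49/12)/5 = -(40*(1/50) + 49*(1/12))/5 = -(⅘ + 49/12)/5 = -⅕*293/60 = -293/300 ≈ -0.97667)
U = 4 (U = -(-1)*4 = -4*(-1) = 4)
(u*V(5))*U = -293/(600*5)*4 = -293/300*⅒*4 = -293/3000*4 = -293/750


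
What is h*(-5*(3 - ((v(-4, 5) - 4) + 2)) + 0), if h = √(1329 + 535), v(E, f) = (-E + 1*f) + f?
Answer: 90*√466 ≈ 1942.8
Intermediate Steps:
v(E, f) = -E + 2*f (v(E, f) = (-E + f) + f = (f - E) + f = -E + 2*f)
h = 2*√466 (h = √1864 = 2*√466 ≈ 43.174)
h*(-5*(3 - ((v(-4, 5) - 4) + 2)) + 0) = (2*√466)*(-5*(3 - (((-1*(-4) + 2*5) - 4) + 2)) + 0) = (2*√466)*(-5*(3 - (((4 + 10) - 4) + 2)) + 0) = (2*√466)*(-5*(3 - ((14 - 4) + 2)) + 0) = (2*√466)*(-5*(3 - (10 + 2)) + 0) = (2*√466)*(-5*(3 - 1*12) + 0) = (2*√466)*(-5*(3 - 12) + 0) = (2*√466)*(-5*(-9) + 0) = (2*√466)*(45 + 0) = (2*√466)*45 = 90*√466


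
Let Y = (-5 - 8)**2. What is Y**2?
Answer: 28561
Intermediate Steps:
Y = 169 (Y = (-13)**2 = 169)
Y**2 = 169**2 = 28561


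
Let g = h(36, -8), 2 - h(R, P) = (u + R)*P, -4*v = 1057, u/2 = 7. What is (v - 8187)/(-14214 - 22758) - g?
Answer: -59417171/147888 ≈ -401.77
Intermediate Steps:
u = 14 (u = 2*7 = 14)
v = -1057/4 (v = -¼*1057 = -1057/4 ≈ -264.25)
h(R, P) = 2 - P*(14 + R) (h(R, P) = 2 - (14 + R)*P = 2 - P*(14 + R))
g = 402 (g = 2 - 14*(-8) - 1*(-8)*36 = 2 + 112 + 288 = 402)
(v - 8187)/(-14214 - 22758) - g = (-1057/4 - 8187)/(-14214 - 22758) - 1*402 = -33805/4/(-36972) - 402 = -33805/4*(-1/36972) - 402 = 33805/147888 - 402 = -59417171/147888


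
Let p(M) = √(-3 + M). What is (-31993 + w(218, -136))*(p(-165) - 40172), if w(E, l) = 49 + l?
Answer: 1288717760 - 64160*I*√42 ≈ 1.2887e+9 - 4.158e+5*I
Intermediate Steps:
(-31993 + w(218, -136))*(p(-165) - 40172) = (-31993 + (49 - 136))*(√(-3 - 165) - 40172) = (-31993 - 87)*(√(-168) - 40172) = -32080*(2*I*√42 - 40172) = -32080*(-40172 + 2*I*√42) = 1288717760 - 64160*I*√42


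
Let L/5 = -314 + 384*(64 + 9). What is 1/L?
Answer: 1/138590 ≈ 7.2155e-6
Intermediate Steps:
L = 138590 (L = 5*(-314 + 384*(64 + 9)) = 5*(-314 + 384*73) = 5*(-314 + 28032) = 5*27718 = 138590)
1/L = 1/138590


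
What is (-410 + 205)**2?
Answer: 42025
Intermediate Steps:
(-410 + 205)**2 = (-205)**2 = 42025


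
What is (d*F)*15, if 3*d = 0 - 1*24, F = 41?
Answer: -4920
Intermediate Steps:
d = -8 (d = (0 - 1*24)/3 = (0 - 24)/3 = (1/3)*(-24) = -8)
(d*F)*15 = -8*41*15 = -328*15 = -4920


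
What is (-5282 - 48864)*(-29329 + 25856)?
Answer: 188049058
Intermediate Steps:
(-5282 - 48864)*(-29329 + 25856) = -54146*(-3473) = 188049058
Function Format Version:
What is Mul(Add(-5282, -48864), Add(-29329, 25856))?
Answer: 188049058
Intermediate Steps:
Mul(Add(-5282, -48864), Add(-29329, 25856)) = Mul(-54146, -3473) = 188049058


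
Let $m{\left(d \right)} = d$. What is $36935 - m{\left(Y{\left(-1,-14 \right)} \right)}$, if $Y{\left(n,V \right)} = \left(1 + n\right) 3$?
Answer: $36935$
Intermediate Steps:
$Y{\left(n,V \right)} = 3 + 3 n$
$36935 - m{\left(Y{\left(-1,-14 \right)} \right)} = 36935 - \left(3 + 3 \left(-1\right)\right) = 36935 - \left(3 - 3\right) = 36935 - 0 = 36935 + 0 = 36935$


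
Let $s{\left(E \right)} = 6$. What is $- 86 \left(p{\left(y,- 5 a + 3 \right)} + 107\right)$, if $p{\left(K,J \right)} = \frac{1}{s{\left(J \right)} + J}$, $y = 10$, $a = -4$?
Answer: $- \frac{266944}{29} \approx -9205.0$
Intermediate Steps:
$p{\left(K,J \right)} = \frac{1}{6 + J}$
$- 86 \left(p{\left(y,- 5 a + 3 \right)} + 107\right) = - 86 \left(\frac{1}{6 + \left(\left(-5\right) \left(-4\right) + 3\right)} + 107\right) = - 86 \left(\frac{1}{6 + \left(20 + 3\right)} + 107\right) = - 86 \left(\frac{1}{6 + 23} + 107\right) = - 86 \left(\frac{1}{29} + 107\right) = \left(-86\right) \frac{3104}{29} = - \frac{266944}{29}$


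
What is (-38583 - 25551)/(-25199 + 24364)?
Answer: 64134/835 ≈ 76.807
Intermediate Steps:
(-38583 - 25551)/(-25199 + 24364) = -64134/(-835) = -64134*(-1/835) = 64134/835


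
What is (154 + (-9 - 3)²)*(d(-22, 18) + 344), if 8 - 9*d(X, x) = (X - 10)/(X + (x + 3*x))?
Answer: 2569952/25 ≈ 1.0280e+5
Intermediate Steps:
d(X, x) = 8/9 - (-10 + X)/(9*(X + 4*x)) (d(X, x) = 8/9 - (X - 10)/(9*(X + (x + 3*x))) = 8/9 - (-10 + X)/(9*(X + 4*x)))
(154 + (-9 - 3)²)*(d(-22, 18) + 344) = (154 + (-9 - 3)²)*((10 + 7*(-22) + 32*18)/(9*(-22 + 4*18)) + 344) = (154 + (-12)²)*((10 - 154 + 576)/(9*(-22 + 72)) + 344) = (154 + 144)*((⅑)*432/50 + 344) = 298*((⅑)*(1/50)*432 + 344) = 298*(24/25 + 344) = 298*(8624/25) = 2569952/25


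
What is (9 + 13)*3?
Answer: 66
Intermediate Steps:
(9 + 13)*3 = 22*3 = 66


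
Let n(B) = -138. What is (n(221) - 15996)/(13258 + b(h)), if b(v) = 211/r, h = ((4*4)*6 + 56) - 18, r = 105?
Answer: -1694070/1392301 ≈ -1.2167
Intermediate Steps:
h = 134 (h = (16*6 + 56) - 18 = (96 + 56) - 18 = 152 - 18 = 134)
b(v) = 211/105
(n(221) - 15996)/(13258 + b(h)) = (-138 - 15996)/(13258 + 211/105) = -16134/1392301/105 = -16134*105/1392301 = -1694070/1392301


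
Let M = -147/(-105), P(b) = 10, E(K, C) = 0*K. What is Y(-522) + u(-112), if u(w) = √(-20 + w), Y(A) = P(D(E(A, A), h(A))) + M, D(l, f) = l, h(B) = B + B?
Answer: 57/5 + 2*I*√33 ≈ 11.4 + 11.489*I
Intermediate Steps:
h(B) = 2*B
E(K, C) = 0
M = 7/5 (M = -147*(-1/105) = 7/5 ≈ 1.4000)
Y(A) = 57/5 (Y(A) = 10 + 7/5 = 57/5)
Y(-522) + u(-112) = 57/5 + √(-20 - 112) = 57/5 + √(-132) = 57/5 + 2*I*√33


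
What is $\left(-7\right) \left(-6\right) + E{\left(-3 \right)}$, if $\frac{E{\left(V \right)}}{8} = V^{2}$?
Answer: $114$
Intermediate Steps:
$E{\left(V \right)} = 8 V^{2}$
$\left(-7\right) \left(-6\right) + E{\left(-3 \right)} = \left(-7\right) \left(-6\right) + 8 \left(-3\right)^{2} = 42 + 8 \cdot 9 = 42 + 72 = 114$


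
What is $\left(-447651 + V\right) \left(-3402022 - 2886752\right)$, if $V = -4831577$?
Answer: $33199871786472$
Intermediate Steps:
$\left(-447651 + V\right) \left(-3402022 - 2886752\right) = \left(-447651 - 4831577\right) \left(-3402022 - 2886752\right) = - 5279228 \left(-3402022 - 2886752\right) = \left(-5279228\right) \left(-6288774\right) = 33199871786472$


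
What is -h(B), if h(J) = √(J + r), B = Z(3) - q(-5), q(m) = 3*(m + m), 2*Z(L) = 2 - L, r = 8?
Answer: -5*√6/2 ≈ -6.1237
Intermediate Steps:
Z(L) = 1 - L/2 (Z(L) = (2 - L)/2 = 1 - L/2)
q(m) = 6*m (q(m) = 3*(2*m) = 6*m)
B = 59/2 (B = (1 - ½*3) - 6*(-5) = (1 - 3/2) - 1*(-30) = -½ + 30 = 59/2 ≈ 29.500)
h(J) = √(8 + J) (h(J) = √(J + 8) = √(8 + J))
-h(B) = -√(8 + 59/2) = -√(75/2) = -5*√6/2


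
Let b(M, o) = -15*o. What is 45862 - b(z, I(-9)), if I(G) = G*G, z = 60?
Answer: 47077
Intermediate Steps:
I(G) = G²
45862 - b(z, I(-9)) = 45862 - (-15)*(-9)² = 45862 - (-15)*81 = 45862 - 1*(-1215) = 45862 + 1215 = 47077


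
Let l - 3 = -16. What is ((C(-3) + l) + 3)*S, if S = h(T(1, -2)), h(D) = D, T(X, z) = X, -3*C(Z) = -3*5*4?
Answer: 10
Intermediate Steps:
l = -13 (l = 3 - 16 = -13)
C(Z) = 20 (C(Z) = -(-3*5)*4/3 = -(-5)*4 = -⅓*(-60) = 20)
S = 1
((C(-3) + l) + 3)*S = ((20 - 13) + 3)*1 = (7 + 3)*1 = 10*1 = 10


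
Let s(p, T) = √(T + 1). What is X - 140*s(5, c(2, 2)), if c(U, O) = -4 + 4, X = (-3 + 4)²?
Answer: -139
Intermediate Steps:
X = 1 (X = 1² = 1)
c(U, O) = 0
s(p, T) = √(1 + T)
X - 140*s(5, c(2, 2)) = 1 - 140*√(1 + 0) = 1 - 140*√1 = 1 - 140*1 = 1 - 140 = -139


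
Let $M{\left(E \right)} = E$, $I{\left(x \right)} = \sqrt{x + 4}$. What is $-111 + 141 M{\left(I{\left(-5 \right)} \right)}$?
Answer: $-111 + 141 i \approx -111.0 + 141.0 i$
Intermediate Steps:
$I{\left(x \right)} = \sqrt{4 + x}$
$-111 + 141 M{\left(I{\left(-5 \right)} \right)} = -111 + 141 \sqrt{4 - 5} = -111 + 141 \sqrt{-1} = -111 + 141 i$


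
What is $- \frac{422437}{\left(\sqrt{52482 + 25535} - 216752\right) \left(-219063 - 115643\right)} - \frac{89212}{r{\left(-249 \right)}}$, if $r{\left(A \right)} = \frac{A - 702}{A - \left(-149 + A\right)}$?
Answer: $\frac{104512575862837929782956}{7477209079749119361} - \frac{422437 \sqrt{78017}}{15724940230807822} \approx 13977.0$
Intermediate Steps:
$r{\left(A \right)} = - \frac{702}{149} + \frac{A}{149}$ ($r{\left(A \right)} = \frac{-702 + A}{149} = \left(-702 + A\right) \frac{1}{149} = - \frac{702}{149} + \frac{A}{149}$)
$- \frac{422437}{\left(\sqrt{52482 + 25535} - 216752\right) \left(-219063 - 115643\right)} - \frac{89212}{r{\left(-249 \right)}} = - \frac{422437}{\left(\sqrt{52482 + 25535} - 216752\right) \left(-219063 - 115643\right)} - \frac{89212}{- \frac{702}{149} + \frac{1}{149} \left(-249\right)} = - \frac{422437}{\left(\sqrt{78017} - 216752\right) \left(-334706\right)} - \frac{89212}{- \frac{702}{149} - \frac{249}{149}} = - \frac{422437}{\left(-216752 + \sqrt{78017}\right) \left(-334706\right)} - \frac{89212}{- \frac{951}{149}} = - \frac{422437}{72548194912 - 334706 \sqrt{78017}} - - \frac{13292588}{951} = - \frac{422437}{72548194912 - 334706 \sqrt{78017}} + \frac{13292588}{951} = \frac{13292588}{951} - \frac{422437}{72548194912 - 334706 \sqrt{78017}}$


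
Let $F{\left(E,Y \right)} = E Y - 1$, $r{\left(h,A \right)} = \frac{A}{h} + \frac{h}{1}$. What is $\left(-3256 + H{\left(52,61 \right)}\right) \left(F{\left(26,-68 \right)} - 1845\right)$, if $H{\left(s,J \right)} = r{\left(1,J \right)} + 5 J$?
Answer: $10440846$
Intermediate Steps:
$r{\left(h,A \right)} = h + \frac{A}{h}$ ($r{\left(h,A \right)} = \frac{A}{h} + h 1 = \frac{A}{h} + h = h + \frac{A}{h}$)
$F{\left(E,Y \right)} = -1 + E Y$
$H{\left(s,J \right)} = 1 + 6 J$ ($H{\left(s,J \right)} = \left(1 + \frac{J}{1}\right) + 5 J = \left(1 + J 1\right) + 5 J = \left(1 + J\right) + 5 J = 1 + 6 J$)
$\left(-3256 + H{\left(52,61 \right)}\right) \left(F{\left(26,-68 \right)} - 1845\right) = \left(-3256 + \left(1 + 6 \cdot 61\right)\right) \left(\left(-1 + 26 \left(-68\right)\right) - 1845\right) = \left(-3256 + \left(1 + 366\right)\right) \left(\left(-1 - 1768\right) - 1845\right) = \left(-3256 + 367\right) \left(-1769 - 1845\right) = \left(-2889\right) \left(-3614\right) = 10440846$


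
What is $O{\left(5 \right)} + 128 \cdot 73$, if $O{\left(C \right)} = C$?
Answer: $9349$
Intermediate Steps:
$O{\left(5 \right)} + 128 \cdot 73 = 5 + 128 \cdot 73 = 5 + 9344 = 9349$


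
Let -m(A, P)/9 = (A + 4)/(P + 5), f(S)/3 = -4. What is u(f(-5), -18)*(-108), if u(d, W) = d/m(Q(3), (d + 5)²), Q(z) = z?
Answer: -7776/7 ≈ -1110.9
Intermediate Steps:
f(S) = -12 (f(S) = 3*(-4) = -12)
m(A, P) = -9*(4 + A)/(5 + P) (m(A, P) = -9*(A + 4)/(P + 5) = -9*(4 + A)/(5 + P))
u(d, W) = d*(-5/63 - (5 + d)²/63) (u(d, W) = d/((9*(-4 - 1*3)/(5 + (d + 5)²))) = d/((9*(-4 - 3)/(5 + (5 + d)²))) = d/((9*(-7)/(5 + (5 + d)²))) = d/((-63/(5 + (5 + d)²))) = d*(-5/63 - (5 + d)²/63))
u(f(-5), -18)*(-108) = -1/63*(-12)*(5 + (5 - 12)²)*(-108) = -1/63*(-12)*(5 + (-7)²)*(-108) = -1/63*(-12)*(5 + 49)*(-108) = -1/63*(-12)*54*(-108) = (72/7)*(-108) = -7776/7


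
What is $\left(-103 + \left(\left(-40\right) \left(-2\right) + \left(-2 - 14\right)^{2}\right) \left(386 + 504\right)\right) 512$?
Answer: $153055744$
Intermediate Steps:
$\left(-103 + \left(\left(-40\right) \left(-2\right) + \left(-2 - 14\right)^{2}\right) \left(386 + 504\right)\right) 512 = \left(-103 + \left(80 + \left(-16\right)^{2}\right) 890\right) 512 = \left(-103 + \left(80 + 256\right) 890\right) 512 = \left(-103 + 336 \cdot 890\right) 512 = \left(-103 + 299040\right) 512 = 298937 \cdot 512 = 153055744$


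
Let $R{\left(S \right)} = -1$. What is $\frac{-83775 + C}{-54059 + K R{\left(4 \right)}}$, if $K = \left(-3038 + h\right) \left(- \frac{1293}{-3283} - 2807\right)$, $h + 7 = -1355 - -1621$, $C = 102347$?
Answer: $- \frac{8710268}{3683346607} \approx -0.0023648$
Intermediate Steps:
$h = 259$ ($h = -7 - -266 = -7 + \left(-1355 + 1621\right) = -7 + 266 = 259$)
$K = \frac{3657992936}{469}$ ($K = \left(-3038 + 259\right) \left(- \frac{1293}{-3283} - 2807\right) = - 2779 \left(\left(-1293\right) \left(- \frac{1}{3283}\right) - 2807\right) = - 2779 \left(\frac{1293}{3283} - 2807\right) = \left(-2779\right) \left(- \frac{9214088}{3283}\right) = \frac{3657992936}{469} \approx 7.7996 \cdot 10^{6}$)
$\frac{-83775 + C}{-54059 + K R{\left(4 \right)}} = \frac{-83775 + 102347}{-54059 + \frac{3657992936}{469} \left(-1\right)} = \frac{18572}{-54059 - \frac{3657992936}{469}} = \frac{18572}{- \frac{3683346607}{469}} = 18572 \left(- \frac{469}{3683346607}\right) = - \frac{8710268}{3683346607}$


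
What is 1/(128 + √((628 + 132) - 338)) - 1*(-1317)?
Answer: 10511041/7981 - √422/15962 ≈ 1317.0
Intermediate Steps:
1/(128 + √((628 + 132) - 338)) - 1*(-1317) = 1/(128 + √(760 - 338)) + 1317 = 1/(128 + √422) + 1317 = 1317 + 1/(128 + √422)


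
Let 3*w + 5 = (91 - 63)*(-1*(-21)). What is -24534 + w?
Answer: -73019/3 ≈ -24340.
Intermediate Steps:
w = 583/3 (w = -5/3 + ((91 - 63)*(-1*(-21)))/3 = -5/3 + (28*21)/3 = -5/3 + (1/3)*588 = -5/3 + 196 = 583/3 ≈ 194.33)
-24534 + w = -24534 + 583/3 = -73019/3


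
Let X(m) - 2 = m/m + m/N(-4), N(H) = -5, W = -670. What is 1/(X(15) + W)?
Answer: -1/670 ≈ -0.0014925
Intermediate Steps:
X(m) = 3 - m/5 (X(m) = 2 + (m/m + m/(-5)) = 2 + (1 + m*(-1/5)) = 2 + (1 - m/5) = 3 - m/5)
1/(X(15) + W) = 1/((3 - 1/5*15) - 670) = 1/((3 - 3) - 670) = 1/(0 - 670) = 1/(-670) = -1/670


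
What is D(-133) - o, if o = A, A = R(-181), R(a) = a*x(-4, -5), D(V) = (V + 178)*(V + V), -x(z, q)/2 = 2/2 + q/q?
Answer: -12694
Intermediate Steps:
x(z, q) = -4 (x(z, q) = -2*(2/2 + q/q) = -2*(2*(½) + 1) = -2*(1 + 1) = -2*2 = -4)
D(V) = 2*V*(178 + V) (D(V) = (178 + V)*(2*V) = 2*V*(178 + V))
R(a) = -4*a (R(a) = a*(-4) = -4*a)
A = 724 (A = -4*(-181) = 724)
o = 724
D(-133) - o = 2*(-133)*(178 - 133) - 1*724 = 2*(-133)*45 - 724 = -11970 - 724 = -12694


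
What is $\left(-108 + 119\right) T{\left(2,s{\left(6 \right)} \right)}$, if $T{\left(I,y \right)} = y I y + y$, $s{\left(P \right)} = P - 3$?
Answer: $231$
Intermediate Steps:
$s{\left(P \right)} = -3 + P$
$T{\left(I,y \right)} = y + I y^{2}$ ($T{\left(I,y \right)} = I y y + y = I y^{2} + y = y + I y^{2}$)
$\left(-108 + 119\right) T{\left(2,s{\left(6 \right)} \right)} = \left(-108 + 119\right) \left(-3 + 6\right) \left(1 + 2 \left(-3 + 6\right)\right) = 11 \cdot 3 \left(1 + 2 \cdot 3\right) = 11 \cdot 3 \left(1 + 6\right) = 11 \cdot 3 \cdot 7 = 11 \cdot 21 = 231$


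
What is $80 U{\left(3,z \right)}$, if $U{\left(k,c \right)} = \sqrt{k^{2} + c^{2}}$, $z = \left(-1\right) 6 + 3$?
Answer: $240 \sqrt{2} \approx 339.41$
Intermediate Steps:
$z = -3$ ($z = -6 + 3 = -3$)
$U{\left(k,c \right)} = \sqrt{c^{2} + k^{2}}$
$80 U{\left(3,z \right)} = 80 \sqrt{\left(-3\right)^{2} + 3^{2}} = 80 \sqrt{9 + 9} = 80 \sqrt{18} = 80 \cdot 3 \sqrt{2} = 240 \sqrt{2}$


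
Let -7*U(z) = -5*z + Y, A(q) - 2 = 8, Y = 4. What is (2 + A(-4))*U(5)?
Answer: 36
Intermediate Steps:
A(q) = 10 (A(q) = 2 + 8 = 10)
U(z) = -4/7 + 5*z/7 (U(z) = -(-5*z + 4)/7 = -(4 - 5*z)/7 = -4/7 + 5*z/7)
(2 + A(-4))*U(5) = (2 + 10)*(-4/7 + (5/7)*5) = 12*(-4/7 + 25/7) = 12*3 = 36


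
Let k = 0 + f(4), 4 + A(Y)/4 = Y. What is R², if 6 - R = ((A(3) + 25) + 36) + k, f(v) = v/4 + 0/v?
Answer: 2704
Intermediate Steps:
f(v) = v/4 (f(v) = v*(¼) + 0 = v/4 + 0 = v/4)
A(Y) = -16 + 4*Y
k = 1 (k = 0 + (¼)*4 = 0 + 1 = 1)
R = -52 (R = 6 - ((((-16 + 4*3) + 25) + 36) + 1) = 6 - ((((-16 + 12) + 25) + 36) + 1) = 6 - (((-4 + 25) + 36) + 1) = 6 - ((21 + 36) + 1) = 6 - (57 + 1) = 6 - 1*58 = 6 - 58 = -52)
R² = (-52)² = 2704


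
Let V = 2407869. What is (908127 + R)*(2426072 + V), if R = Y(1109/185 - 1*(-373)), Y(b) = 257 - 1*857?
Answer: 4386931973907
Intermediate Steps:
Y(b) = -600 (Y(b) = 257 - 857 = -600)
R = -600
(908127 + R)*(2426072 + V) = (908127 - 600)*(2426072 + 2407869) = 907527*4833941 = 4386931973907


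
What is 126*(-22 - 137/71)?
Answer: -214074/71 ≈ -3015.1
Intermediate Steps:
126*(-22 - 137/71) = 126*(-1699/71) = -214074/71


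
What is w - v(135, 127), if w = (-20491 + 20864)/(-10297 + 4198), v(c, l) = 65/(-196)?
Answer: 323327/1195404 ≈ 0.27047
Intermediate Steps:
v(c, l) = -65/196 (v(c, l) = 65*(-1/196) = -65/196)
w = -373/6099 (w = 373/(-6099) = 373*(-1/6099) = -373/6099 ≈ -0.061158)
w - v(135, 127) = -373/6099 - 1*(-65/196) = -373/6099 + 65/196 = 323327/1195404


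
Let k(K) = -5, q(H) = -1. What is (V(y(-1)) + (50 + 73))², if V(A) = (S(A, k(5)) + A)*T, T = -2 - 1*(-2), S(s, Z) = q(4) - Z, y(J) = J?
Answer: 15129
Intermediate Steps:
S(s, Z) = -1 - Z
T = 0 (T = -2 + 2 = 0)
V(A) = 0 (V(A) = ((-1 - 1*(-5)) + A)*0 = ((-1 + 5) + A)*0 = (4 + A)*0 = 0)
(V(y(-1)) + (50 + 73))² = (0 + (50 + 73))² = (0 + 123)² = 123² = 15129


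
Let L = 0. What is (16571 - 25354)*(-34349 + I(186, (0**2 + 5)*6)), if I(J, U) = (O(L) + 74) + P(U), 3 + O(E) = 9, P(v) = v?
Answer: 300721137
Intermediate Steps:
O(E) = 6 (O(E) = -3 + 9 = 6)
I(J, U) = 80 + U (I(J, U) = (6 + 74) + U = 80 + U)
(16571 - 25354)*(-34349 + I(186, (0**2 + 5)*6)) = (16571 - 25354)*(-34349 + (80 + (0**2 + 5)*6)) = -8783*(-34349 + (80 + (0 + 5)*6)) = -8783*(-34349 + (80 + 5*6)) = -8783*(-34349 + (80 + 30)) = -8783*(-34349 + 110) = -8783*(-34239) = 300721137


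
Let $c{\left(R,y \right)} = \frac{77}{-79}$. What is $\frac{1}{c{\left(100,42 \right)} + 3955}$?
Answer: $\frac{79}{312368} \approx 0.00025291$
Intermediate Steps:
$c{\left(R,y \right)} = - \frac{77}{79}$ ($c{\left(R,y \right)} = 77 \left(- \frac{1}{79}\right) = - \frac{77}{79}$)
$\frac{1}{c{\left(100,42 \right)} + 3955} = \frac{1}{- \frac{77}{79} + 3955} = \frac{1}{\frac{312368}{79}} = \frac{79}{312368}$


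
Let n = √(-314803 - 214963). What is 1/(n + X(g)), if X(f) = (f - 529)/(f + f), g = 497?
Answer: -3976/65428485075 - 247009*I*√529766/130856970150 ≈ -6.0769e-8 - 0.0013739*I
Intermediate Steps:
n = I*√529766 (n = √(-529766) = I*√529766 ≈ 727.85*I)
X(f) = (-529 + f)/(2*f) (X(f) = (-529 + f)/((2*f)) = (-529 + f)*(1/(2*f)) = (-529 + f)/(2*f))
1/(n + X(g)) = 1/(I*√529766 + (½)*(-529 + 497)/497) = 1/(I*√529766 + (½)*(1/497)*(-32)) = 1/(I*√529766 - 16/497) = 1/(-16/497 + I*√529766)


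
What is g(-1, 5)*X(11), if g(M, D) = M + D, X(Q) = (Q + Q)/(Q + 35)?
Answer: 44/23 ≈ 1.9130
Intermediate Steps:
X(Q) = 2*Q/(35 + Q) (X(Q) = (2*Q)/(35 + Q) = 2*Q/(35 + Q))
g(M, D) = D + M
g(-1, 5)*X(11) = (5 - 1)*(2*11/(35 + 11)) = 4*(2*11/46) = 4*(2*11*(1/46)) = 4*(11/23) = 44/23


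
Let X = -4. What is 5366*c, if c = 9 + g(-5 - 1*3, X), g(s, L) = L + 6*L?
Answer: -101954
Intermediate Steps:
g(s, L) = 7*L
c = -19 (c = 9 + 7*(-4) = 9 - 28 = -19)
5366*c = 5366*(-19) = -101954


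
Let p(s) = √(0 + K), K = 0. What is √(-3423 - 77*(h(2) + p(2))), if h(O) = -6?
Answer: 3*I*√329 ≈ 54.415*I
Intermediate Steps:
p(s) = 0 (p(s) = √(0 + 0) = √0 = 0)
√(-3423 - 77*(h(2) + p(2))) = √(-3423 - 77*(-6 + 0)) = √(-3423 - 77*(-6)) = √(-3423 + 462) = √(-2961) = 3*I*√329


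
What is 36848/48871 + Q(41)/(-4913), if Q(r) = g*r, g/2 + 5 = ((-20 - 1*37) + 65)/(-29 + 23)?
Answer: 619243690/720309669 ≈ 0.85969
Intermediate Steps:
g = -38/3 (g = -10 + 2*(((-20 - 1*37) + 65)/(-29 + 23)) = -10 + 2*(((-20 - 37) + 65)/(-6)) = -10 + 2*((-57 + 65)*(-⅙)) = -10 + 2*(8*(-⅙)) = -10 + 2*(-4/3) = -10 - 8/3 = -38/3 ≈ -12.667)
Q(r) = -38*r/3
36848/48871 + Q(41)/(-4913) = 36848/48871 - 38/3*41/(-4913) = 36848*(1/48871) - 1558/3*(-1/4913) = 36848/48871 + 1558/14739 = 619243690/720309669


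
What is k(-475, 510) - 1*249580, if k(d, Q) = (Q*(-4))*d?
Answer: 719420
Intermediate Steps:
k(d, Q) = -4*Q*d (k(d, Q) = (-4*Q)*d = -4*Q*d)
k(-475, 510) - 1*249580 = -4*510*(-475) - 1*249580 = 969000 - 249580 = 719420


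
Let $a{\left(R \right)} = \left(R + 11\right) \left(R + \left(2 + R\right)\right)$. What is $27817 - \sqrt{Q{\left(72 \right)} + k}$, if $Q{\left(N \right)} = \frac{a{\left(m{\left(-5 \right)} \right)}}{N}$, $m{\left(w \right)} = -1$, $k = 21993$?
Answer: $27817 - \sqrt{21993} \approx 27669.0$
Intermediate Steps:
$a{\left(R \right)} = \left(2 + 2 R\right) \left(11 + R\right)$ ($a{\left(R \right)} = \left(11 + R\right) \left(2 + 2 R\right) = \left(2 + 2 R\right) \left(11 + R\right)$)
$Q{\left(N \right)} = 0$ ($Q{\left(N \right)} = \frac{22 + 2 \left(-1\right)^{2} + 24 \left(-1\right)}{N} = \frac{22 + 2 \cdot 1 - 24}{N} = \frac{22 + 2 - 24}{N} = \frac{0}{N} = 0$)
$27817 - \sqrt{Q{\left(72 \right)} + k} = 27817 - \sqrt{0 + 21993} = 27817 - \sqrt{21993}$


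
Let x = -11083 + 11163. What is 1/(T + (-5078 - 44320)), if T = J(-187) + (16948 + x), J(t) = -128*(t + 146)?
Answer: -1/27122 ≈ -3.6870e-5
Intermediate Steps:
J(t) = -18688 - 128*t (J(t) = -128*(146 + t) = -18688 - 128*t)
x = 80
T = 22276 (T = (-18688 - 128*(-187)) + (16948 + 80) = (-18688 + 23936) + 17028 = 5248 + 17028 = 22276)
1/(T + (-5078 - 44320)) = 1/(22276 + (-5078 - 44320)) = 1/(22276 - 49398) = 1/(-27122) = -1/27122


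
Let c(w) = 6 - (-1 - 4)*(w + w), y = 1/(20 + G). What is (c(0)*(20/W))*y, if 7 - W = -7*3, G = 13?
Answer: 10/77 ≈ 0.12987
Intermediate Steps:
W = 28 (W = 7 - (-7)*3 = 7 - 1*(-21) = 7 + 21 = 28)
y = 1/33 (y = 1/(20 + 13) = 1/33 ≈ 0.030303)
c(w) = 6 + 10*w (c(w) = 6 - (-5)*2*w = 6 - (-10)*w = 6 + 10*w)
(c(0)*(20/W))*y = ((6 + 10*0)*(20/28))*(1/33) = ((6 + 0)*(20*(1/28)))*(1/33) = (6*(5/7))*(1/33) = (30/7)*(1/33) = 10/77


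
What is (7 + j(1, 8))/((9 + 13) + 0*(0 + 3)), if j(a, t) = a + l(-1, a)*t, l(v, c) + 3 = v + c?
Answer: -8/11 ≈ -0.72727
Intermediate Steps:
l(v, c) = -3 + c + v (l(v, c) = -3 + (v + c) = -3 + (c + v) = -3 + c + v)
j(a, t) = a + t*(-4 + a) (j(a, t) = a + (-3 + a - 1)*t = a + (-4 + a)*t = a + t*(-4 + a))
(7 + j(1, 8))/((9 + 13) + 0*(0 + 3)) = (7 + (1 + 8*(-4 + 1)))/((9 + 13) + 0*(0 + 3)) = (7 + (1 + 8*(-3)))/(22 + 0*3) = (7 + (1 - 24))/(22 + 0) = (7 - 23)/22 = -16*1/22 = -8/11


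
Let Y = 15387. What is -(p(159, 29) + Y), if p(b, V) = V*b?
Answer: -19998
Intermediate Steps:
-(p(159, 29) + Y) = -(29*159 + 15387) = -(4611 + 15387) = -1*19998 = -19998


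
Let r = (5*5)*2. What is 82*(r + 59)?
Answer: 8938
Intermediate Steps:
r = 50 (r = 25*2 = 50)
82*(r + 59) = 82*(50 + 59) = 82*109 = 8938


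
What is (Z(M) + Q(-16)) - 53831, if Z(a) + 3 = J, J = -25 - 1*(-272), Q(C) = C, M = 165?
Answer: -53603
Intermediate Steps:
J = 247 (J = -25 + 272 = 247)
Z(a) = 244 (Z(a) = -3 + 247 = 244)
(Z(M) + Q(-16)) - 53831 = (244 - 16) - 53831 = 228 - 53831 = -53603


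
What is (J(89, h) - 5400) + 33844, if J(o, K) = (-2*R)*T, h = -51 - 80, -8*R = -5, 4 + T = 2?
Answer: 56893/2 ≈ 28447.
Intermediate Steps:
T = -2 (T = -4 + 2 = -2)
R = 5/8 (R = -1/8*(-5) = 5/8 ≈ 0.62500)
h = -131
J(o, K) = 5/2 (J(o, K) = -2*5/8*(-2) = -5/4*(-2) = 5/2)
(J(89, h) - 5400) + 33844 = (5/2 - 5400) + 33844 = -10795/2 + 33844 = 56893/2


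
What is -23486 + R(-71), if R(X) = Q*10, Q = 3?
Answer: -23456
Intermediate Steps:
R(X) = 30 (R(X) = 3*10 = 30)
-23486 + R(-71) = -23486 + 30 = -23456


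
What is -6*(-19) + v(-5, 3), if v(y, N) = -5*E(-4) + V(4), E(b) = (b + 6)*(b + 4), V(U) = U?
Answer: 118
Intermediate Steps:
E(b) = (4 + b)*(6 + b) (E(b) = (6 + b)*(4 + b) = (4 + b)*(6 + b))
v(y, N) = 4 (v(y, N) = -5*(24 + (-4)² + 10*(-4)) + 4 = -5*(24 + 16 - 40) + 4 = -5*0 + 4 = 0 + 4 = 4)
-6*(-19) + v(-5, 3) = -6*(-19) + 4 = 114 + 4 = 118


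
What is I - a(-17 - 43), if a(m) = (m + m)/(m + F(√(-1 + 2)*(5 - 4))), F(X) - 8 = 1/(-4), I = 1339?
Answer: 279371/209 ≈ 1336.7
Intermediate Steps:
F(X) = 31/4 (F(X) = 8 + 1/(-4) = 8 - ¼ = 31/4)
a(m) = 2*m/(31/4 + m) (a(m) = (m + m)/(m + 31/4) = (2*m)/(31/4 + m) = 2*m/(31/4 + m))
I - a(-17 - 43) = 1339 - 8*(-17 - 43)/(31 + 4*(-17 - 43)) = 1339 - 8*(-60)/(31 + 4*(-60)) = 1339 - 8*(-60)/(31 - 240) = 1339 - 8*(-60)/(-209) = 1339 - 8*(-60)*(-1)/209 = 1339 - 1*480/209 = 1339 - 480/209 = 279371/209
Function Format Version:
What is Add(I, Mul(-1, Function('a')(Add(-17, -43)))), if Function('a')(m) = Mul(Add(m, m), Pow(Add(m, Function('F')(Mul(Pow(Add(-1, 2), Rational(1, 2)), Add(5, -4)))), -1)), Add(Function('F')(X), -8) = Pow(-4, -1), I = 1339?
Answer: Rational(279371, 209) ≈ 1336.7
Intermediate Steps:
Function('F')(X) = Rational(31, 4) (Function('F')(X) = Add(8, Pow(-4, -1)) = Add(8, Rational(-1, 4)) = Rational(31, 4))
Function('a')(m) = Mul(2, m, Pow(Add(Rational(31, 4), m), -1)) (Function('a')(m) = Mul(Add(m, m), Pow(Add(m, Rational(31, 4)), -1)) = Mul(Mul(2, m), Pow(Add(Rational(31, 4), m), -1)) = Mul(2, m, Pow(Add(Rational(31, 4), m), -1)))
Add(I, Mul(-1, Function('a')(Add(-17, -43)))) = Add(1339, Mul(-1, Mul(8, Add(-17, -43), Pow(Add(31, Mul(4, Add(-17, -43))), -1)))) = Add(1339, Mul(-1, Mul(8, -60, Pow(Add(31, Mul(4, -60)), -1)))) = Add(1339, Mul(-1, Mul(8, -60, Pow(Add(31, -240), -1)))) = Add(1339, Mul(-1, Mul(8, -60, Pow(-209, -1)))) = Add(1339, Mul(-1, Mul(8, -60, Rational(-1, 209)))) = Add(1339, Mul(-1, Rational(480, 209))) = Add(1339, Rational(-480, 209)) = Rational(279371, 209)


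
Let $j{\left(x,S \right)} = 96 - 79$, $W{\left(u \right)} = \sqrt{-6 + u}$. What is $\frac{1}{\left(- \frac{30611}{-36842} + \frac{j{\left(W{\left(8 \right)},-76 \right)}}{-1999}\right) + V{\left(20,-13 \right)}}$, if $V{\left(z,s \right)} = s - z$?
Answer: $- \frac{73647158}{2369791139} \approx -0.031077$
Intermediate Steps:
$j{\left(x,S \right)} = 17$ ($j{\left(x,S \right)} = 96 - 79 = 17$)
$\frac{1}{\left(- \frac{30611}{-36842} + \frac{j{\left(W{\left(8 \right)},-76 \right)}}{-1999}\right) + V{\left(20,-13 \right)}} = \frac{1}{\left(- \frac{30611}{-36842} + \frac{17}{-1999}\right) - 33} = \frac{1}{\left(\left(-30611\right) \left(- \frac{1}{36842}\right) + 17 \left(- \frac{1}{1999}\right)\right) - 33} = \frac{1}{\left(\frac{30611}{36842} - \frac{17}{1999}\right) - 33} = \frac{1}{\frac{60565075}{73647158} - 33} = \frac{1}{- \frac{2369791139}{73647158}} = - \frac{73647158}{2369791139}$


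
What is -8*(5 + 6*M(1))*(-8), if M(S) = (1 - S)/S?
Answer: 320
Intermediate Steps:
M(S) = (1 - S)/S
-8*(5 + 6*M(1))*(-8) = -8*(5 + 6*((1 - 1*1)/1))*(-8) = -8*(5 + 6*(1*(1 - 1)))*(-8) = -8*(5 + 6*(1*0))*(-8) = -8*(5 + 6*0)*(-8) = -8*(5 + 0)*(-8) = -8*5*(-8) = -40*(-8) = 320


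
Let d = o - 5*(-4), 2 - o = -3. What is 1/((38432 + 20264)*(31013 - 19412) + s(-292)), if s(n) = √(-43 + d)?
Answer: 37829572/25759377318657313 - I*√2/154556263911943878 ≈ 1.4686e-9 - 9.1502e-18*I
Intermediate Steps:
o = 5 (o = 2 - 1*(-3) = 2 + 3 = 5)
d = 25 (d = 5 - 5*(-4) = 5 + 20 = 25)
s(n) = 3*I*√2 (s(n) = √(-43 + 25) = √(-18) = 3*I*√2)
1/((38432 + 20264)*(31013 - 19412) + s(-292)) = 1/((38432 + 20264)*(31013 - 19412) + 3*I*√2) = 1/(58696*11601 + 3*I*√2) = 1/(680932296 + 3*I*√2)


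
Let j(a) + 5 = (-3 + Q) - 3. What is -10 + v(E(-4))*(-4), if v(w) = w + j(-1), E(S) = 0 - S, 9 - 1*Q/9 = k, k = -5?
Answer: -486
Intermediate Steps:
Q = 126 (Q = 81 - 9*(-5) = 81 + 45 = 126)
j(a) = 115 (j(a) = -5 + ((-3 + 126) - 3) = -5 + (123 - 3) = -5 + 120 = 115)
E(S) = -S
v(w) = 115 + w (v(w) = w + 115 = 115 + w)
-10 + v(E(-4))*(-4) = -10 + (115 - 1*(-4))*(-4) = -10 + (115 + 4)*(-4) = -10 + 119*(-4) = -10 - 476 = -486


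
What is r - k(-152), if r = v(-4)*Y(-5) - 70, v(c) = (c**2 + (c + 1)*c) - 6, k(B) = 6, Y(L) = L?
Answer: -186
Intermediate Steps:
v(c) = -6 + c**2 + c*(1 + c) (v(c) = (c**2 + (1 + c)*c) - 6 = (c**2 + c*(1 + c)) - 6 = -6 + c**2 + c*(1 + c))
r = -180 (r = (-6 - 4 + 2*(-4)**2)*(-5) - 70 = (-6 - 4 + 2*16)*(-5) - 70 = (-6 - 4 + 32)*(-5) - 70 = 22*(-5) - 70 = -110 - 70 = -180)
r - k(-152) = -180 - 1*6 = -180 - 6 = -186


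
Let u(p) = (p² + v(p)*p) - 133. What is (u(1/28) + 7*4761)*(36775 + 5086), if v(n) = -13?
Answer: 1089379487113/784 ≈ 1.3895e+9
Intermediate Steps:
u(p) = -133 + p² - 13*p (u(p) = (p² - 13*p) - 133 = -133 + p² - 13*p)
(u(1/28) + 7*4761)*(36775 + 5086) = ((-133 + (1/28)² - 13/28) + 7*4761)*(36775 + 5086) = ((-133 + (1/28)² - 13*1/28) + 33327)*41861 = ((-133 + 1/784 - 13/28) + 33327)*41861 = (-104635/784 + 33327)*41861 = (26023733/784)*41861 = 1089379487113/784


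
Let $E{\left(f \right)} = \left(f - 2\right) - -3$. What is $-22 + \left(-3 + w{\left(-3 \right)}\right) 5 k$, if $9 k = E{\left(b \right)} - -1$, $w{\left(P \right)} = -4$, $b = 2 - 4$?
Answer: $-22$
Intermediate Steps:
$b = -2$ ($b = 2 - 4 = -2$)
$E{\left(f \right)} = 1 + f$ ($E{\left(f \right)} = \left(-2 + f\right) + 3 = 1 + f$)
$k = 0$ ($k = \frac{\left(1 - 2\right) - -1}{9} = \frac{-1 + 1}{9} = \frac{1}{9} \cdot 0 = 0$)
$-22 + \left(-3 + w{\left(-3 \right)}\right) 5 k = -22 + \left(-3 - 4\right) 5 \cdot 0 = -22 + \left(-7\right) 5 \cdot 0 = -22 - 0 = -22 + 0 = -22$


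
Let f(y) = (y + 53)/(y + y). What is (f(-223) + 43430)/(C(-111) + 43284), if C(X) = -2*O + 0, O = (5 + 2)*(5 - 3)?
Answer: 9684975/9646088 ≈ 1.0040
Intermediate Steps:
O = 14 (O = 7*2 = 14)
C(X) = -28 (C(X) = -2*14 + 0 = -28 + 0 = -28)
f(y) = (53 + y)/(2*y) (f(y) = (53 + y)/((2*y)) = (53 + y)*(1/(2*y)) = (53 + y)/(2*y))
(f(-223) + 43430)/(C(-111) + 43284) = ((½)*(53 - 223)/(-223) + 43430)/(-28 + 43284) = ((½)*(-1/223)*(-170) + 43430)/43256 = (85/223 + 43430)*(1/43256) = (9684975/223)*(1/43256) = 9684975/9646088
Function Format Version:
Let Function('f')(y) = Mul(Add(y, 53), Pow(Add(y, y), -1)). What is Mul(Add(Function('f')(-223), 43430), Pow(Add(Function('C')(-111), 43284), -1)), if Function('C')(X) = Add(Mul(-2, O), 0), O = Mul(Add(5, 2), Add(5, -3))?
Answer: Rational(9684975, 9646088) ≈ 1.0040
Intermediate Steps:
O = 14 (O = Mul(7, 2) = 14)
Function('C')(X) = -28 (Function('C')(X) = Add(Mul(-2, 14), 0) = Add(-28, 0) = -28)
Function('f')(y) = Mul(Rational(1, 2), Pow(y, -1), Add(53, y)) (Function('f')(y) = Mul(Add(53, y), Pow(Mul(2, y), -1)) = Mul(Add(53, y), Mul(Rational(1, 2), Pow(y, -1))) = Mul(Rational(1, 2), Pow(y, -1), Add(53, y)))
Mul(Add(Function('f')(-223), 43430), Pow(Add(Function('C')(-111), 43284), -1)) = Mul(Add(Mul(Rational(1, 2), Pow(-223, -1), Add(53, -223)), 43430), Pow(Add(-28, 43284), -1)) = Mul(Add(Mul(Rational(1, 2), Rational(-1, 223), -170), 43430), Pow(43256, -1)) = Mul(Add(Rational(85, 223), 43430), Rational(1, 43256)) = Mul(Rational(9684975, 223), Rational(1, 43256)) = Rational(9684975, 9646088)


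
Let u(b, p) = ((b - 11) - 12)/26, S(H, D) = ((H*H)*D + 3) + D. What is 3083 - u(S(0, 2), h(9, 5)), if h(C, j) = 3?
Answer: 40088/13 ≈ 3083.7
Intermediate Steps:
S(H, D) = 3 + D + D*H**2 (S(H, D) = (H**2*D + 3) + D = (D*H**2 + 3) + D = (3 + D*H**2) + D = 3 + D + D*H**2)
u(b, p) = -23/26 + b/26 (u(b, p) = ((-11 + b) - 12)*(1/26) = (-23 + b)*(1/26) = -23/26 + b/26)
3083 - u(S(0, 2), h(9, 5)) = 3083 - (-23/26 + (3 + 2 + 2*0**2)/26) = 3083 - (-23/26 + (3 + 2 + 2*0)/26) = 3083 - (-23/26 + (3 + 2 + 0)/26) = 3083 - (-23/26 + (1/26)*5) = 3083 - (-23/26 + 5/26) = 3083 - 1*(-9/13) = 3083 + 9/13 = 40088/13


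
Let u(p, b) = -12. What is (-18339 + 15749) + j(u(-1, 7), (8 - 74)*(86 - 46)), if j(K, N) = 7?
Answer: -2583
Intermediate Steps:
(-18339 + 15749) + j(u(-1, 7), (8 - 74)*(86 - 46)) = (-18339 + 15749) + 7 = -2590 + 7 = -2583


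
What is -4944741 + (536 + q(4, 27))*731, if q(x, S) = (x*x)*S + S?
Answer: -4217396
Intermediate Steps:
q(x, S) = S + S*x² (q(x, S) = x²*S + S = S*x² + S = S + S*x²)
-4944741 + (536 + q(4, 27))*731 = -4944741 + (536 + 27*(1 + 4²))*731 = -4944741 + (536 + 27*(1 + 16))*731 = -4944741 + (536 + 27*17)*731 = -4944741 + (536 + 459)*731 = -4944741 + 995*731 = -4944741 + 727345 = -4217396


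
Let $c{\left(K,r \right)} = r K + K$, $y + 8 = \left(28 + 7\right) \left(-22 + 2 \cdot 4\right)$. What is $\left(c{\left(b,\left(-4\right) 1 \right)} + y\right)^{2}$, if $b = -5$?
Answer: $233289$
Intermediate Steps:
$y = -498$ ($y = -8 + \left(28 + 7\right) \left(-22 + 2 \cdot 4\right) = -8 + 35 \left(-22 + 8\right) = -8 + 35 \left(-14\right) = -8 - 490 = -498$)
$c{\left(K,r \right)} = K + K r$ ($c{\left(K,r \right)} = K r + K = K + K r$)
$\left(c{\left(b,\left(-4\right) 1 \right)} + y\right)^{2} = \left(- 5 \left(1 - 4\right) - 498\right)^{2} = \left(\left(-5\right) \left(-3\right) - 498\right)^{2} = \left(15 - 498\right)^{2} = \left(-483\right)^{2} = 233289$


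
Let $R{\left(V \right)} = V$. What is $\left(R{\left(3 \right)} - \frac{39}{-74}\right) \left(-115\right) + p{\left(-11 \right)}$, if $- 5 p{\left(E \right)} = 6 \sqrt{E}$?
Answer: $- \frac{30015}{74} - \frac{6 i \sqrt{11}}{5} \approx -405.61 - 3.9799 i$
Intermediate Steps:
$p{\left(E \right)} = - \frac{6 \sqrt{E}}{5}$
$\left(R{\left(3 \right)} - \frac{39}{-74}\right) \left(-115\right) + p{\left(-11 \right)} = \left(3 - \frac{39}{-74}\right) \left(-115\right) - \frac{6 \sqrt{-11}}{5} = \left(3 - - \frac{39}{74}\right) \left(-115\right) - \frac{6 i \sqrt{11}}{5} = \left(3 + \frac{39}{74}\right) \left(-115\right) - \frac{6 i \sqrt{11}}{5} = \frac{261}{74} \left(-115\right) - \frac{6 i \sqrt{11}}{5} = - \frac{30015}{74} - \frac{6 i \sqrt{11}}{5}$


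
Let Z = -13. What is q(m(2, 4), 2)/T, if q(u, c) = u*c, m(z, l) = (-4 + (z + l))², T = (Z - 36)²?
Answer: 8/2401 ≈ 0.0033319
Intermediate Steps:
T = 2401 (T = (-13 - 36)² = (-49)² = 2401)
m(z, l) = (-4 + l + z)² (m(z, l) = (-4 + (l + z))² = (-4 + l + z)²)
q(u, c) = c*u
q(m(2, 4), 2)/T = (2*(-4 + 4 + 2)²)/2401 = (2*2²)*(1/2401) = (2*4)*(1/2401) = 8*(1/2401) = 8/2401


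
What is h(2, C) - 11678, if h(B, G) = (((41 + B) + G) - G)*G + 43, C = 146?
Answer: -5357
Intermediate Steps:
h(B, G) = 43 + G*(41 + B) (h(B, G) = ((41 + B + G) - G)*G + 43 = (41 + B)*G + 43 = G*(41 + B) + 43 = 43 + G*(41 + B))
h(2, C) - 11678 = (43 + 41*146 + 2*146) - 11678 = (43 + 5986 + 292) - 11678 = 6321 - 11678 = -5357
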